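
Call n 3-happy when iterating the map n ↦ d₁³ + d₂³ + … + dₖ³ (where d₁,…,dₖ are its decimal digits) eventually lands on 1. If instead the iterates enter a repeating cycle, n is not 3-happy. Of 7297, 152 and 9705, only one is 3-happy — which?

7297: 7297 → 1423 → 100 → 1  — reaches 1 (3-happy)
152: 152 → 134 → 92 → 737 → 713 → 371 → 371  — repeats 371 (not 3-happy)
9705: 9705 → 1197 → 1074 → 408 → 576 → 684 → 792 → 1080 → 513 → 153 → 153  — repeats 153 (not 3-happy)

7297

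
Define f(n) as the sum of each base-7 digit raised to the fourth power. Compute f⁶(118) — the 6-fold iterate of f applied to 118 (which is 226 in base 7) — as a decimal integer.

118 = (2,2,6)_7 → 2⁴ + 2⁴ + 6⁴ = 16 + 16 + 1296 = 1328
1328 = (3,6,0,5)_7 → 3⁴ + 6⁴ + 0⁴ + 5⁴ = 81 + 1296 + 0 + 625 = 2002
2002 = (5,5,6,0)_7 → 5⁴ + 5⁴ + 6⁴ + 0⁴ = 625 + 625 + 1296 + 0 = 2546
2546 = (1,0,2,6,5)_7 → 1⁴ + 0⁴ + 2⁴ + 6⁴ + 5⁴ = 1 + 0 + 16 + 1296 + 625 = 1938
1938 = (5,4,3,6)_7 → 5⁴ + 4⁴ + 3⁴ + 6⁴ = 625 + 256 + 81 + 1296 = 2258
2258 = (6,4,0,4)_7 → 6⁴ + 4⁴ + 0⁴ + 4⁴ = 1296 + 256 + 0 + 256 = 1808

1808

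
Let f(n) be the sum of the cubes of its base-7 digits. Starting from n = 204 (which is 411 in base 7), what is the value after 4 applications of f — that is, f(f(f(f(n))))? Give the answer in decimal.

72

204 = (4,1,1)_7 → 4³ + 1³ + 1³ = 66
66 = (1,2,3)_7 → 1³ + 2³ + 3³ = 36
36 = (5,1)_7 → 5³ + 1³ = 126
126 = (2,4,0)_7 → 2³ + 4³ + 0³ = 72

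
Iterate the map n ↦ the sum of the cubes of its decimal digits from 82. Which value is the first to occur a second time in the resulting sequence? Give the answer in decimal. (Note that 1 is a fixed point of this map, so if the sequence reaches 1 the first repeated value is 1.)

133

82 → 8³ + 2³ = 520
520 → 5³ + 2³ + 0³ = 133
133 → 1³ + 3³ + 3³ = 55
55 → 5³ + 5³ = 250
250 → 2³ + 5³ + 0³ = 133  — 133 already appeared earlier.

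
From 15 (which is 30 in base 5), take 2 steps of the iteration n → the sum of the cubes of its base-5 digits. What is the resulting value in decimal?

9

15 = (3,0)_5 → 3³ + 0³ = 27 + 0 = 27
27 = (1,0,2)_5 → 1³ + 0³ + 2³ = 1 + 0 + 8 = 9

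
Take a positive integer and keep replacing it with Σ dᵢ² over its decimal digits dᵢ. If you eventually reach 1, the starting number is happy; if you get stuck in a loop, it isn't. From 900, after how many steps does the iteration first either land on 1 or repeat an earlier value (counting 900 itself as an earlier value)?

12

900 → 9² + 0² + 0² = 81 + 0 + 0 = 81
81 → 8² + 1² = 64 + 1 = 65
65 → 6² + 5² = 36 + 25 = 61
61 → 6² + 1² = 36 + 1 = 37
37 → 3² + 7² = 9 + 49 = 58
58 → 5² + 8² = 25 + 64 = 89
89 → 8² + 9² = 64 + 81 = 145
145 → 1² + 4² + 5² = 1 + 16 + 25 = 42
42 → 4² + 2² = 16 + 4 = 20
20 → 2² + 0² = 4 + 0 = 4
4 → 4² = 16
16 → 1² + 6² = 1 + 36 = 37  — 37 repeats.
That took 12 steps.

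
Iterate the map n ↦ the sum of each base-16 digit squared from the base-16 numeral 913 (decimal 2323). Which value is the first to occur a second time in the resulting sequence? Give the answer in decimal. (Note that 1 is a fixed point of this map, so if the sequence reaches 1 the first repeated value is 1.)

146

2323 = (9,1,3)_16 → 9² + 1² + 3² = 91
91 = (5,11)_16 → 5² + 11² = 146
146 = (9,2)_16 → 9² + 2² = 85
85 = (5,5)_16 → 5² + 5² = 50
50 = (3,2)_16 → 3² + 2² = 13
13 = (13)_16 → 13² = 169
169 = (10,9)_16 → 10² + 9² = 181
181 = (11,5)_16 → 11² + 5² = 146  — 146 already appeared earlier.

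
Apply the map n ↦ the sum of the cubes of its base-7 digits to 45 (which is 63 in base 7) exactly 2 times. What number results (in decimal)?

405

45 = (6,3)_7 → 6³ + 3³ = 216 + 27 = 243
243 = (4,6,5)_7 → 4³ + 6³ + 5³ = 64 + 216 + 125 = 405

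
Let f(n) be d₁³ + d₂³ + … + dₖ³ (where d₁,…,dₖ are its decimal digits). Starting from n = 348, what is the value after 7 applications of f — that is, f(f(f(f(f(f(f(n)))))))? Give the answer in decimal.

348 → 3³ + 4³ + 8³ = 27 + 64 + 512 = 603
603 → 6³ + 0³ + 3³ = 216 + 0 + 27 = 243
243 → 2³ + 4³ + 3³ = 8 + 64 + 27 = 99
99 → 9³ + 9³ = 729 + 729 = 1458
1458 → 1³ + 4³ + 5³ + 8³ = 1 + 64 + 125 + 512 = 702
702 → 7³ + 0³ + 2³ = 343 + 0 + 8 = 351
351 → 3³ + 5³ + 1³ = 27 + 125 + 1 = 153

153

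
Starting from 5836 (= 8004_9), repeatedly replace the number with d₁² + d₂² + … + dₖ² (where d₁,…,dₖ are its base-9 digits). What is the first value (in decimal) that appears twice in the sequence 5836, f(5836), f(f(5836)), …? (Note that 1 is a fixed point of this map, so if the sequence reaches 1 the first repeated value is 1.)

50

5836 = (8,0,0,4)_9 → 8² + 0² + 0² + 4² = 80
80 = (8,8)_9 → 8² + 8² = 128
128 = (1,5,2)_9 → 1² + 5² + 2² = 30
30 = (3,3)_9 → 3² + 3² = 18
18 = (2,0)_9 → 2² + 0² = 4
4 = (4)_9 → 4² = 16
16 = (1,7)_9 → 1² + 7² = 50
50 = (5,5)_9 → 5² + 5² = 50  — 50 already appeared earlier.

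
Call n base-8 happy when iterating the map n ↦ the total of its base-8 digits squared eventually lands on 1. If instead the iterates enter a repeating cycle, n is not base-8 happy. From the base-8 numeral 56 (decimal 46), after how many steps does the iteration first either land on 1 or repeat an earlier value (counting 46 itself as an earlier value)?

46 = (5,6)_8 → 5² + 6² = 61
61 = (7,5)_8 → 7² + 5² = 74
74 = (1,1,2)_8 → 1² + 1² + 2² = 6
6 = (6)_8 → 6² = 36
36 = (4,4)_8 → 4² + 4² = 32
32 = (4,0)_8 → 4² + 0² = 16
16 = (2,0)_8 → 2² + 0² = 4
4 = (4)_8 → 4² = 16  — 16 repeats.
That took 8 steps.

8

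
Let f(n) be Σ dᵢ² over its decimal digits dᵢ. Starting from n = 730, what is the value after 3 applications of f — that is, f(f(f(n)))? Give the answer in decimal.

145

730 → 7² + 3² + 0² = 49 + 9 + 0 = 58
58 → 5² + 8² = 25 + 64 = 89
89 → 8² + 9² = 64 + 81 = 145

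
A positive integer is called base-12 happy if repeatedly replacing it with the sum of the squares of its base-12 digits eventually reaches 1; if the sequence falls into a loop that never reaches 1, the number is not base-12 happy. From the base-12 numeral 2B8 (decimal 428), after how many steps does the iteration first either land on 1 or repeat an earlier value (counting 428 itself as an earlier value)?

10

428 = (2,11,8)_12 → 189
189 = (1,3,9)_12 → 91
91 = (7,7)_12 → 98
98 = (8,2)_12 → 68
68 = (5,8)_12 → 89
89 = (7,5)_12 → 74
74 = (6,2)_12 → 40
40 = (3,4)_12 → 25
25 = (2,1)_12 → 5
5 = (5)_12 → 25  — 25 repeats.
That took 10 steps.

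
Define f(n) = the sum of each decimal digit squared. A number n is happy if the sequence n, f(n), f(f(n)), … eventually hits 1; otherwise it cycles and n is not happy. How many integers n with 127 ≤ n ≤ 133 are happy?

127: 127 → 54 → 41 → 17 → 50 → 25 → 29 → 85 → 89 → 145 → 42 → 20 → 4 → 16 → 37 → 58 → 89  (repeats 89)
128: 128 → 69 → 117 → 51 → 26 → 40 → 16 → 37 → 58 → 89 → 145 → 42 → 20 → 4 → 16  (repeats 16)
129: 129 → 86 → 100 → 1  (reaches 1)
130: 130 → 10 → 1  (reaches 1)
131: 131 → 11 → 2 → 4 → 16 → 37 → 58 → 89 → 145 → 42 → 20 → 4  (repeats 4)
132: 132 → 14 → 17 → 50 → 25 → 29 → 85 → 89 → 145 → 42 → 20 → 4 → 16 → 37 → 58 → 89  (repeats 89)
133: 133 → 19 → 82 → 68 → 100 → 1  (reaches 1)
happy: 129, 130, 133

3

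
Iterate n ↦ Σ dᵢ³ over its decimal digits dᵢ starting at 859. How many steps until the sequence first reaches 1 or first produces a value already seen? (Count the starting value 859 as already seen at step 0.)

859 → 8³ + 5³ + 9³ = 512 + 125 + 729 = 1366
1366 → 1³ + 3³ + 6³ + 6³ = 1 + 27 + 216 + 216 = 460
460 → 4³ + 6³ + 0³ = 64 + 216 + 0 = 280
280 → 2³ + 8³ + 0³ = 8 + 512 + 0 = 520
520 → 5³ + 2³ + 0³ = 125 + 8 + 0 = 133
133 → 1³ + 3³ + 3³ = 1 + 27 + 27 = 55
55 → 5³ + 5³ = 125 + 125 = 250
250 → 2³ + 5³ + 0³ = 8 + 125 + 0 = 133  — 133 repeats.
That took 8 steps.

8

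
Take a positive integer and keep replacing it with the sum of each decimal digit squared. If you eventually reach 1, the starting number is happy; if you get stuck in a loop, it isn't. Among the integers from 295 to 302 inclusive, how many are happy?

2

295: 295 → 110 → 2 → 4 → 16 → 37 → 58 → 89 → 145 → 42 → 20 → 4  — not happy
296: 296 → 121 → 6 → 36 → 45 → 41 → 17 → 50 → 25 → 29 → 85 → 89 → 145 → 42 → 20 → 4 → 16 → 37 → 58 → 89  — not happy
297: 297 → 134 → 26 → 40 → 16 → 37 → 58 → 89 → 145 → 42 → 20 → 4 → 16  — not happy
298: 298 → 149 → 98 → 145 → 42 → 20 → 4 → 16 → 37 → 58 → 89 → 145  — not happy
299: 299 → 166 → 73 → 58 → 89 → 145 → 42 → 20 → 4 → 16 → 37 → 58  — not happy
300: 300 → 9 → 81 → 65 → 61 → 37 → 58 → 89 → 145 → 42 → 20 → 4 → 16 → 37  — not happy
301: 301 → 10 → 1  — happy
302: 302 → 13 → 10 → 1  — happy
happy: 301, 302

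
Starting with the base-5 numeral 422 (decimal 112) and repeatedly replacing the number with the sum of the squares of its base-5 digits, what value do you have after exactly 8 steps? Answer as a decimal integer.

112 = (4,2,2)_5 → 4² + 2² + 2² = 16 + 4 + 4 = 24
24 = (4,4)_5 → 4² + 4² = 16 + 16 = 32
32 = (1,1,2)_5 → 1² + 1² + 2² = 1 + 1 + 4 = 6
6 = (1,1)_5 → 1² + 1² = 1 + 1 = 2
2 = (2)_5 → 2² = 4
4 = (4)_5 → 4² = 16
16 = (3,1)_5 → 3² + 1² = 9 + 1 = 10
10 = (2,0)_5 → 2² + 0² = 4 + 0 = 4

4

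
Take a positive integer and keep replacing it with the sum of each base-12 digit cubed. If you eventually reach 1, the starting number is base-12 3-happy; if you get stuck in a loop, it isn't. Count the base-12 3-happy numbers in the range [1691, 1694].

1691: 1691 → 3174 → 1217 → 762 → 368 → 736 → 190 → 1028 → 856 → 1520 → 1728 → 1  — base-12 3-happy
1692: 1692 → 2060 → 548 → 1268 → 1753 → 10 → 1000 → 1611 → 1366 → 1854 → 1217 → 762 → 368 → 736 → 190 → 1028 → 856 → 1520 → 1728 → 1  — base-12 3-happy
1693: 1693 → 2061 → 765 → 881 → 342 → 288 → 8 → 512 → 755 → 1464 → 1008 → 343 → 415 → 1351 → 1136 → 1855 → 1344 → 793 → 342  — not base-12 3-happy
1694: 1694 → 2068 → 137 → 1456 → 1065 → 1136 → 1855 → 1344 → 793 → 342 → 288 → 8 → 512 → 755 → 1464 → 1008 → 343 → 415 → 1351 → 1136  — not base-12 3-happy
base-12 3-happy: 1691, 1692

2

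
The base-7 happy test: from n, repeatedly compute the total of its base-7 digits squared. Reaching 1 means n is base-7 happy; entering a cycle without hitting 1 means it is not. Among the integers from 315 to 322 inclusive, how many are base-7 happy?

315: 315 → 45 → 45  — not base-7 happy
316: 316 → 46 → 52 → 10 → 10  — not base-7 happy
317: 317 → 49 → 1  — base-7 happy
318: 318 → 54 → 26 → 34 → 52 → 10 → 10  — not base-7 happy
319: 319 → 61 → 27 → 45 → 45  — not base-7 happy
320: 320 → 70 → 10 → 10  — not base-7 happy
321: 321 → 81 → 33 → 41 → 61 → 27 → 45 → 45  — not base-7 happy
322: 322 → 52 → 10 → 10  — not base-7 happy
base-7 happy: 317

1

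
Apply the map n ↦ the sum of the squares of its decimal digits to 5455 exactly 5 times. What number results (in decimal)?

5455 → 5² + 4² + 5² + 5² = 91
91 → 9² + 1² = 82
82 → 8² + 2² = 68
68 → 6² + 8² = 100
100 → 1² + 0² + 0² = 1

1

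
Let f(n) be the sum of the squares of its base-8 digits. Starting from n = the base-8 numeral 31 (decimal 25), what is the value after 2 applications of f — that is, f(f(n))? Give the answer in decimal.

5

25 = (3,1)_8 → 3² + 1² = 9 + 1 = 10
10 = (1,2)_8 → 1² + 2² = 1 + 4 = 5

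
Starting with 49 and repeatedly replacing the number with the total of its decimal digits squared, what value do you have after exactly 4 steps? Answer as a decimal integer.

1

49 → 97
97 → 130
130 → 10
10 → 1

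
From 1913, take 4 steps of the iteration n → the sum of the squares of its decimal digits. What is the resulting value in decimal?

1913 → 1² + 9² + 1² + 3² = 92
92 → 9² + 2² = 85
85 → 8² + 5² = 89
89 → 8² + 9² = 145

145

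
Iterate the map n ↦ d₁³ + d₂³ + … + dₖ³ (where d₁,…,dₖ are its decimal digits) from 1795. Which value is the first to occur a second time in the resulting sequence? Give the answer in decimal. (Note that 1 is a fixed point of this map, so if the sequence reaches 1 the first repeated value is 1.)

1795 → 1³ + 7³ + 9³ + 5³ = 1198
1198 → 1³ + 1³ + 9³ + 8³ = 1243
1243 → 1³ + 2³ + 4³ + 3³ = 100
100 → 1³ + 0³ + 0³ = 1  — reached the fixed point 1.
1 → 1, so 1 is the first repeated value.

1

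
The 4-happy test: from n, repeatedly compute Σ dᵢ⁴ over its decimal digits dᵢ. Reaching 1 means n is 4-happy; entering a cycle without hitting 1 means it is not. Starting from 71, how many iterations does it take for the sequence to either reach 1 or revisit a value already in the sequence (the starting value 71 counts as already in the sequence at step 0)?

4

71 → 7⁴ + 1⁴ = 2401 + 1 = 2402
2402 → 2⁴ + 4⁴ + 0⁴ + 2⁴ = 16 + 256 + 0 + 16 = 288
288 → 2⁴ + 8⁴ + 8⁴ = 16 + 4096 + 4096 = 8208
8208 → 8⁴ + 2⁴ + 0⁴ + 8⁴ = 4096 + 16 + 0 + 4096 = 8208  — 8208 repeats.
That took 4 steps.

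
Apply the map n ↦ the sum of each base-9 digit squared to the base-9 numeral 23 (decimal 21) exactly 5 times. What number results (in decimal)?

21 = (2,3)_9 → 2² + 3² = 13
13 = (1,4)_9 → 1² + 4² = 17
17 = (1,8)_9 → 1² + 8² = 65
65 = (7,2)_9 → 7² + 2² = 53
53 = (5,8)_9 → 5² + 8² = 89

89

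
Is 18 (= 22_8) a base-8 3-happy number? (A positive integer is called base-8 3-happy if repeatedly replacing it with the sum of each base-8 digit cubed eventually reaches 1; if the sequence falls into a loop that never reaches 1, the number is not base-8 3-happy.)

base-8 3-happy

18 = (2,2)_8 → 2³ + 2³ = 16
16 = (2,0)_8 → 2³ + 0³ = 8
8 = (1,0)_8 → 1³ + 0³ = 1  — reached 1.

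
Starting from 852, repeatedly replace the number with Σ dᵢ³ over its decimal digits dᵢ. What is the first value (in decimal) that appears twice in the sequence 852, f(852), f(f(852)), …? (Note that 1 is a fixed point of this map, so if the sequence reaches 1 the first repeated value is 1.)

153

852 → 8³ + 5³ + 2³ = 512 + 125 + 8 = 645
645 → 6³ + 4³ + 5³ = 216 + 64 + 125 = 405
405 → 4³ + 0³ + 5³ = 64 + 0 + 125 = 189
189 → 1³ + 8³ + 9³ = 1 + 512 + 729 = 1242
1242 → 1³ + 2³ + 4³ + 2³ = 1 + 8 + 64 + 8 = 81
81 → 8³ + 1³ = 512 + 1 = 513
513 → 5³ + 1³ + 3³ = 125 + 1 + 27 = 153
153 → 1³ + 5³ + 3³ = 1 + 125 + 27 = 153  — 153 already appeared earlier.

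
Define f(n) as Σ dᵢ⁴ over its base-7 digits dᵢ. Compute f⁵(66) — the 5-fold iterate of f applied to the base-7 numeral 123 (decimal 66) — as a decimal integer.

66 = (1,2,3)_7 → 1⁴ + 2⁴ + 3⁴ = 98
98 = (2,0,0)_7 → 2⁴ + 0⁴ + 0⁴ = 16
16 = (2,2)_7 → 2⁴ + 2⁴ = 32
32 = (4,4)_7 → 4⁴ + 4⁴ = 512
512 = (1,3,3,1)_7 → 1⁴ + 3⁴ + 3⁴ + 1⁴ = 164

164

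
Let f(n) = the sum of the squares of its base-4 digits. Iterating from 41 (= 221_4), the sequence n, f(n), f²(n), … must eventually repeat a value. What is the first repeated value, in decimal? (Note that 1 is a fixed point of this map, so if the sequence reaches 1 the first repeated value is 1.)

41 = (2,2,1)_4 → 2² + 2² + 1² = 4 + 4 + 1 = 9
9 = (2,1)_4 → 2² + 1² = 4 + 1 = 5
5 = (1,1)_4 → 1² + 1² = 1 + 1 = 2
2 = (2)_4 → 2² = 4
4 = (1,0)_4 → 1² + 0² = 1 + 0 = 1  — reached the fixed point 1.
1 → 1, so 1 is the first repeated value.

1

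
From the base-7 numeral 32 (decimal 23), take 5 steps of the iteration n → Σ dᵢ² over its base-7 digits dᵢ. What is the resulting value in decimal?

13

23 = (3,2)_7 → 13
13 = (1,6)_7 → 37
37 = (5,2)_7 → 29
29 = (4,1)_7 → 17
17 = (2,3)_7 → 13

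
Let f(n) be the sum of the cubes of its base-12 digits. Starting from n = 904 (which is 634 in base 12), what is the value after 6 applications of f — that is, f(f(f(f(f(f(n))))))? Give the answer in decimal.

904 = (6,3,4)_12 → 6³ + 3³ + 4³ = 216 + 27 + 64 = 307
307 = (2,1,7)_12 → 2³ + 1³ + 7³ = 8 + 1 + 343 = 352
352 = (2,5,4)_12 → 2³ + 5³ + 4³ = 8 + 125 + 64 = 197
197 = (1,4,5)_12 → 1³ + 4³ + 5³ = 1 + 64 + 125 = 190
190 = (1,3,10)_12 → 1³ + 3³ + 10³ = 1 + 27 + 1000 = 1028
1028 = (7,1,8)_12 → 7³ + 1³ + 8³ = 343 + 1 + 512 = 856

856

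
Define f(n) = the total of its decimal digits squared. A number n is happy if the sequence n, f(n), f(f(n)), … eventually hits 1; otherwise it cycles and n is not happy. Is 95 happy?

95 → 9² + 5² = 81 + 25 = 106
106 → 1² + 0² + 6² = 1 + 0 + 36 = 37
37 → 3² + 7² = 9 + 49 = 58
58 → 5² + 8² = 25 + 64 = 89
89 → 8² + 9² = 64 + 81 = 145
145 → 1² + 4² + 5² = 1 + 16 + 25 = 42
42 → 4² + 2² = 16 + 4 = 20
20 → 2² + 0² = 4 + 0 = 4
4 → 4² = 16
16 → 1² + 6² = 1 + 36 = 37  — 37 already seen; the sequence cycles without reaching 1.

not happy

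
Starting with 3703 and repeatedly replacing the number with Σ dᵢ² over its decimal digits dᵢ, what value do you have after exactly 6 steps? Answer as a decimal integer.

3703 → 67
67 → 85
85 → 89
89 → 145
145 → 42
42 → 20

20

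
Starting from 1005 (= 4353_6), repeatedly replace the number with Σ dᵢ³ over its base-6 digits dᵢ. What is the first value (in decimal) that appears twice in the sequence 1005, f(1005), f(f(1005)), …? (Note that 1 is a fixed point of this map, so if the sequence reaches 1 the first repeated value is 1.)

1

1005 = (4,3,5,3)_6 → 4³ + 3³ + 5³ + 3³ = 64 + 27 + 125 + 27 = 243
243 = (1,0,4,3)_6 → 1³ + 0³ + 4³ + 3³ = 1 + 0 + 64 + 27 = 92
92 = (2,3,2)_6 → 2³ + 3³ + 2³ = 8 + 27 + 8 = 43
43 = (1,1,1)_6 → 1³ + 1³ + 1³ = 1 + 1 + 1 = 3
3 = (3)_6 → 3³ = 27
27 = (4,3)_6 → 4³ + 3³ = 64 + 27 = 91
91 = (2,3,1)_6 → 2³ + 3³ + 1³ = 8 + 27 + 1 = 36
36 = (1,0,0)_6 → 1³ + 0³ + 0³ = 1 + 0 + 0 = 1  — reached the fixed point 1.
1 → 1, so 1 is the first repeated value.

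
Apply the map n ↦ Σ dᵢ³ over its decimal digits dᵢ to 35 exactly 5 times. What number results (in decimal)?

713

35 → 3³ + 5³ = 152
152 → 1³ + 5³ + 2³ = 134
134 → 1³ + 3³ + 4³ = 92
92 → 9³ + 2³ = 737
737 → 7³ + 3³ + 7³ = 713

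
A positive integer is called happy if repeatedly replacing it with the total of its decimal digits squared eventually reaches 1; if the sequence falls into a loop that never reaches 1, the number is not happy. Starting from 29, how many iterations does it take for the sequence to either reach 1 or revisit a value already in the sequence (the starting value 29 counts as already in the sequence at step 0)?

10

29 → 2² + 9² = 4 + 81 = 85
85 → 8² + 5² = 64 + 25 = 89
89 → 8² + 9² = 64 + 81 = 145
145 → 1² + 4² + 5² = 1 + 16 + 25 = 42
42 → 4² + 2² = 16 + 4 = 20
20 → 2² + 0² = 4 + 0 = 4
4 → 4² = 16
16 → 1² + 6² = 1 + 36 = 37
37 → 3² + 7² = 9 + 49 = 58
58 → 5² + 8² = 25 + 64 = 89  — 89 repeats.
That took 10 steps.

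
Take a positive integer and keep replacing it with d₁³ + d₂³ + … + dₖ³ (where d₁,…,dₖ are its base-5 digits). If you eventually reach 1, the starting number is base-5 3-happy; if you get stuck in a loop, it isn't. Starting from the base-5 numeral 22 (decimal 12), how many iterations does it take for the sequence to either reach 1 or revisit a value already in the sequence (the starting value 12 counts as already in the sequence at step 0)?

12 = (2,2)_5 → 2³ + 2³ = 16
16 = (3,1)_5 → 3³ + 1³ = 28
28 = (1,0,3)_5 → 1³ + 0³ + 3³ = 28  — 28 repeats.
That took 3 steps.

3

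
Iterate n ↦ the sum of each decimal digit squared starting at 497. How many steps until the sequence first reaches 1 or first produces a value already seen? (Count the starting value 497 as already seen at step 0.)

15

497 → 4² + 9² + 7² = 16 + 81 + 49 = 146
146 → 1² + 4² + 6² = 1 + 16 + 36 = 53
53 → 5² + 3² = 25 + 9 = 34
34 → 3² + 4² = 9 + 16 = 25
25 → 2² + 5² = 4 + 25 = 29
29 → 2² + 9² = 4 + 81 = 85
85 → 8² + 5² = 64 + 25 = 89
89 → 8² + 9² = 64 + 81 = 145
145 → 1² + 4² + 5² = 1 + 16 + 25 = 42
42 → 4² + 2² = 16 + 4 = 20
20 → 2² + 0² = 4 + 0 = 4
4 → 4² = 16
16 → 1² + 6² = 1 + 36 = 37
37 → 3² + 7² = 9 + 49 = 58
58 → 5² + 8² = 25 + 64 = 89  — 89 repeats.
That took 15 steps.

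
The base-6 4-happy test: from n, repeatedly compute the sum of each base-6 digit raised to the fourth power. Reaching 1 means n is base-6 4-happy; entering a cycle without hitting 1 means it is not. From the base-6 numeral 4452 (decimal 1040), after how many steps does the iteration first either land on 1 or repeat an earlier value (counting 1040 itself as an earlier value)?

7

1040 = (4,4,5,2)_6 → 1153
1153 = (5,2,0,1)_6 → 642
642 = (2,5,5,0)_6 → 1266
1266 = (5,5,1,0)_6 → 1251
1251 = (5,4,4,3)_6 → 1218
1218 = (5,3,5,0)_6 → 1331
1331 = (1,0,0,5,5)_6 → 1251  — 1251 repeats.
That took 7 steps.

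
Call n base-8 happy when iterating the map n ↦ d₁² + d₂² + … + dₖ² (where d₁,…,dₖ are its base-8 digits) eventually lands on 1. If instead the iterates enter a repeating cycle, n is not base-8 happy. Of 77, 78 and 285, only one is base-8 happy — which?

77

77: 77 → 27 → 18 → 8 → 1  — reaches 1 (base-8 happy)
78: 78 → 38 → 52 → 52  — repeats 52 (not base-8 happy)
285: 285 → 50 → 40 → 25 → 10 → 5 → 25  — repeats 25 (not base-8 happy)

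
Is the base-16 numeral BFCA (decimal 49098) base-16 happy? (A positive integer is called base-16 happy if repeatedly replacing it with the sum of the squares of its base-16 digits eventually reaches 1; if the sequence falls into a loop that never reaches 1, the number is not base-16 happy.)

49098 = (11,15,12,10)_16 → 11² + 15² + 12² + 10² = 121 + 225 + 144 + 100 = 590
590 = (2,4,14)_16 → 2² + 4² + 14² = 4 + 16 + 196 = 216
216 = (13,8)_16 → 13² + 8² = 169 + 64 = 233
233 = (14,9)_16 → 14² + 9² = 196 + 81 = 277
277 = (1,1,5)_16 → 1² + 1² + 5² = 1 + 1 + 25 = 27
27 = (1,11)_16 → 1² + 11² = 1 + 121 = 122
122 = (7,10)_16 → 7² + 10² = 49 + 100 = 149
149 = (9,5)_16 → 9² + 5² = 81 + 25 = 106
106 = (6,10)_16 → 6² + 10² = 36 + 100 = 136
136 = (8,8)_16 → 8² + 8² = 64 + 64 = 128
128 = (8,0)_16 → 8² + 0² = 64 + 0 = 64
64 = (4,0)_16 → 4² + 0² = 16 + 0 = 16
16 = (1,0)_16 → 1² + 0² = 1 + 0 = 1  — reached 1.

base-16 happy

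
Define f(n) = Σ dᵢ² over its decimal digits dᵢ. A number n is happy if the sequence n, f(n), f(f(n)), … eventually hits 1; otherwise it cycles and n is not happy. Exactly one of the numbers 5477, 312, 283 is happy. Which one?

5477: 5477 → 139 → 91 → 82 → 68 → 100 → 1  — reaches 1 (happy)
312: 312 → 14 → 17 → 50 → 25 → 29 → 85 → 89 → 145 → 42 → 20 → 4 → 16 → 37 → 58 → 89  — repeats 89 (not happy)
283: 283 → 77 → 98 → 145 → 42 → 20 → 4 → 16 → 37 → 58 → 89 → 145  — repeats 145 (not happy)

5477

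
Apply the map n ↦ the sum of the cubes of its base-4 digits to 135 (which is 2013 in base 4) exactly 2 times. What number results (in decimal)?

9

135 = (2,0,1,3)_4 → 36
36 = (2,1,0)_4 → 9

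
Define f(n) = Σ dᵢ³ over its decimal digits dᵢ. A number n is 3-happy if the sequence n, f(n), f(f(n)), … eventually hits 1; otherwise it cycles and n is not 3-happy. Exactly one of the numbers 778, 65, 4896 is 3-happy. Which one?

778: 778 → 1198 → 1243 → 100 → 1  — reaches 1 (3-happy)
65: 65 → 341 → 92 → 737 → 713 → 371 → 371  — repeats 371 (not 3-happy)
4896: 4896 → 1521 → 135 → 153 → 153  — repeats 153 (not 3-happy)

778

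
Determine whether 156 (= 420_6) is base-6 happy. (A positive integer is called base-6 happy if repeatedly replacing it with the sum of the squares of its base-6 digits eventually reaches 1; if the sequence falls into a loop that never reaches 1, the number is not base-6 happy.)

not base-6 happy

156 = (4,2,0)_6 → 4² + 2² + 0² = 20
20 = (3,2)_6 → 3² + 2² = 13
13 = (2,1)_6 → 2² + 1² = 5
5 = (5)_6 → 5² = 25
25 = (4,1)_6 → 4² + 1² = 17
17 = (2,5)_6 → 2² + 5² = 29
29 = (4,5)_6 → 4² + 5² = 41
41 = (1,0,5)_6 → 1² + 0² + 5² = 26
26 = (4,2)_6 → 4² + 2² = 20  — 20 already seen; the sequence cycles without reaching 1.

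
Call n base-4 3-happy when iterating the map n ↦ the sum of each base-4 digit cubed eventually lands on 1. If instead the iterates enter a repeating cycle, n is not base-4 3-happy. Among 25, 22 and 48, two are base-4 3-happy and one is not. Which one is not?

25: 25 → 10 → 16 → 1  — reaches 1 (base-4 3-happy)
22: 22 → 10 → 16 → 1  — reaches 1 (base-4 3-happy)
48: 48 → 27 → 36 → 9 → 9  — repeats 9 (not base-4 3-happy)

48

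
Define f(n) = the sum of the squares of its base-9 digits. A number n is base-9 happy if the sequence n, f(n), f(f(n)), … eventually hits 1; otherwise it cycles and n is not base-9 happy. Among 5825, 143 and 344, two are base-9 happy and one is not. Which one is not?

5825: 5825 → 181 → 9 → 1  — reaches 1 (base-9 happy)
143: 143 → 101 → 9 → 1  — reaches 1 (base-9 happy)
344: 344 → 24 → 40 → 32 → 34 → 58 → 52 → 74 → 68 → 74  — repeats 74 (not base-9 happy)

344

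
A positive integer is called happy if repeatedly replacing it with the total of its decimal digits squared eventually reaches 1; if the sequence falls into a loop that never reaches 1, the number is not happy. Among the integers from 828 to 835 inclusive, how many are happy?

1

828: 828 → 132 → 14 → 17 → 50 → 25 → 29 → 85 → 89 → 145 → 42 → 20 → 4 → 16 → 37 → 58 → 89  (repeats 89)
829: 829 → 149 → 98 → 145 → 42 → 20 → 4 → 16 → 37 → 58 → 89 → 145  (repeats 145)
830: 830 → 73 → 58 → 89 → 145 → 42 → 20 → 4 → 16 → 37 → 58  (repeats 58)
831: 831 → 74 → 65 → 61 → 37 → 58 → 89 → 145 → 42 → 20 → 4 → 16 → 37  (repeats 37)
832: 832 → 77 → 98 → 145 → 42 → 20 → 4 → 16 → 37 → 58 → 89 → 145  (repeats 145)
833: 833 → 82 → 68 → 100 → 1  (reaches 1)
834: 834 → 89 → 145 → 42 → 20 → 4 → 16 → 37 → 58 → 89  (repeats 89)
835: 835 → 98 → 145 → 42 → 20 → 4 → 16 → 37 → 58 → 89 → 145  (repeats 145)
happy: 833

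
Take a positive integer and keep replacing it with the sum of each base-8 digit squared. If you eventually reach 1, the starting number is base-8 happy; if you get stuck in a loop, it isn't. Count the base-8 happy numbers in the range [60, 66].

60: 60 → 65 → 2 → 4 → 16 → 4  — not base-8 happy
61: 61 → 74 → 6 → 36 → 32 → 16 → 4 → 16  — not base-8 happy
62: 62 → 85 → 30 → 45 → 50 → 40 → 25 → 10 → 5 → 25  — not base-8 happy
63: 63 → 98 → 21 → 29 → 34 → 20 → 20  — not base-8 happy
64: 64 → 1  — base-8 happy
65: 65 → 2 → 4 → 16 → 4  — not base-8 happy
66: 66 → 5 → 25 → 10 → 5  — not base-8 happy
base-8 happy: 64

1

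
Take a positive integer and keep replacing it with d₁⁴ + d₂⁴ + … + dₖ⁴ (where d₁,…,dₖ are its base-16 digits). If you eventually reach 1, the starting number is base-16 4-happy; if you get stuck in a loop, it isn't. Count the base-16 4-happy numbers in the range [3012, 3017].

5

3012: 3012 → 35633 → 18819 → 10994 → 60657 → 109778 → 59314 → 55474 → 47314 → 47314  (repeats 47314)
3013: 3013 → 36002 → 34848 → 8208 → 17 → 2 → 16 → 1  (reaches 1)
3014: 3014 → 36673 → 54978 → 50609 → 36003 → 34913 → 9489 → 643 → 4193 → 1298 → 642 → 4128 → 17 → 2 → 16 → 1  (reaches 1)
3015: 3015 → 37778 → 13219 → 10243 → 4193 → 1298 → 642 → 4128 → 17 → 2 → 16 → 1  (reaches 1)
3016: 3016 → 39473 → 16643 → 338 → 642 → 4128 → 17 → 2 → 16 → 1  (reaches 1)
3017: 3017 → 41938 → 38658 → 8978 → 114 → 2417 → 8963 → 178 → 14657 → 6899 → 60707 → 67074 → 1313 → 642 → 4128 → 17 → 2 → 16 → 1  (reaches 1)
base-16 4-happy: 3013, 3014, 3015, 3016, 3017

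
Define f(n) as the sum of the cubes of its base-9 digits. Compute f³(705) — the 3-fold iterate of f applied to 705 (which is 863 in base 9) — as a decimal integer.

705 = (8,6,3)_9 → 8³ + 6³ + 3³ = 512 + 216 + 27 = 755
755 = (1,0,2,8)_9 → 1³ + 0³ + 2³ + 8³ = 1 + 0 + 8 + 512 = 521
521 = (6,3,8)_9 → 6³ + 3³ + 8³ = 216 + 27 + 512 = 755

755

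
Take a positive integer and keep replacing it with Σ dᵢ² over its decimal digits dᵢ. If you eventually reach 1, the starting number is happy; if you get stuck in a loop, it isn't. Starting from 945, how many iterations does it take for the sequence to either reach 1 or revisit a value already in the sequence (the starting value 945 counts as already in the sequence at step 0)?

14

945 → 9² + 4² + 5² = 122
122 → 1² + 2² + 2² = 9
9 → 9² = 81
81 → 8² + 1² = 65
65 → 6² + 5² = 61
61 → 6² + 1² = 37
37 → 3² + 7² = 58
58 → 5² + 8² = 89
89 → 8² + 9² = 145
145 → 1² + 4² + 5² = 42
42 → 4² + 2² = 20
20 → 2² + 0² = 4
4 → 4² = 16
16 → 1² + 6² = 37  — 37 repeats.
That took 14 steps.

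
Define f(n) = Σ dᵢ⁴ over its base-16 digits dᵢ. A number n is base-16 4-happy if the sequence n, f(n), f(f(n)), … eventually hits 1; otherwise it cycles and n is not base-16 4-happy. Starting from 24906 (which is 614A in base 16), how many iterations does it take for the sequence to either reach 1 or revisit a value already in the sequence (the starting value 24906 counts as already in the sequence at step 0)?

9

24906 = (6,1,4,10)_16 → 6⁴ + 1⁴ + 4⁴ + 10⁴ = 1296 + 1 + 256 + 10000 = 11553
11553 = (2,13,2,1)_16 → 2⁴ + 13⁴ + 2⁴ + 1⁴ = 16 + 28561 + 16 + 1 = 28594
28594 = (6,15,11,2)_16 → 6⁴ + 15⁴ + 11⁴ + 2⁴ = 1296 + 50625 + 14641 + 16 = 66578
66578 = (1,0,4,1,2)_16 → 1⁴ + 0⁴ + 4⁴ + 1⁴ + 2⁴ = 1 + 0 + 256 + 1 + 16 = 274
274 = (1,1,2)_16 → 1⁴ + 1⁴ + 2⁴ = 1 + 1 + 16 = 18
18 = (1,2)_16 → 1⁴ + 2⁴ = 1 + 16 = 17
17 = (1,1)_16 → 1⁴ + 1⁴ = 1 + 1 = 2
2 = (2)_16 → 2⁴ = 16
16 = (1,0)_16 → 1⁴ + 0⁴ = 1 + 0 = 1  — reached 1.
That took 9 steps.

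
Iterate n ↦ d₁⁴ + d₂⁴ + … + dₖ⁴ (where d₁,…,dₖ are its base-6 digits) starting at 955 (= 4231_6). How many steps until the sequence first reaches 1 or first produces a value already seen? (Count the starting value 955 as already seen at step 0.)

955 = (4,2,3,1)_6 → 4⁴ + 2⁴ + 3⁴ + 1⁴ = 256 + 16 + 81 + 1 = 354
354 = (1,3,5,0)_6 → 1⁴ + 3⁴ + 5⁴ + 0⁴ = 1 + 81 + 625 + 0 = 707
707 = (3,1,3,5)_6 → 3⁴ + 1⁴ + 3⁴ + 5⁴ = 81 + 1 + 81 + 625 = 788
788 = (3,3,5,2)_6 → 3⁴ + 3⁴ + 5⁴ + 2⁴ = 81 + 81 + 625 + 16 = 803
803 = (3,4,1,5)_6 → 3⁴ + 4⁴ + 1⁴ + 5⁴ = 81 + 256 + 1 + 625 = 963
963 = (4,2,4,3)_6 → 4⁴ + 2⁴ + 4⁴ + 3⁴ = 256 + 16 + 256 + 81 = 609
609 = (2,4,5,3)_6 → 2⁴ + 4⁴ + 5⁴ + 3⁴ = 16 + 256 + 625 + 81 = 978
978 = (4,3,1,0)_6 → 4⁴ + 3⁴ + 1⁴ + 0⁴ = 256 + 81 + 1 + 0 = 338
338 = (1,3,2,2)_6 → 1⁴ + 3⁴ + 2⁴ + 2⁴ = 1 + 81 + 16 + 16 = 114
114 = (3,1,0)_6 → 3⁴ + 1⁴ + 0⁴ = 81 + 1 + 0 = 82
82 = (2,1,4)_6 → 2⁴ + 1⁴ + 4⁴ = 16 + 1 + 256 = 273
273 = (1,1,3,3)_6 → 1⁴ + 1⁴ + 3⁴ + 3⁴ = 1 + 1 + 81 + 81 = 164
164 = (4,3,2)_6 → 4⁴ + 3⁴ + 2⁴ = 256 + 81 + 16 = 353
353 = (1,3,4,5)_6 → 1⁴ + 3⁴ + 4⁴ + 5⁴ = 1 + 81 + 256 + 625 = 963  — 963 repeats.
That took 14 steps.

14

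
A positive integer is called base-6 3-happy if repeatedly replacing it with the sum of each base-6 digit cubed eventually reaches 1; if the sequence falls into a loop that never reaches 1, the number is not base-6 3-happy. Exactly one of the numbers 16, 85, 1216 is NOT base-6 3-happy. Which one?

16

16: 16 → 72 → 8 → 9 → 28 → 128 → 62 → 73 → 9  — repeats 9 (not base-6 3-happy)
85: 85 → 17 → 133 → 92 → 43 → 3 → 27 → 91 → 36 → 1  — reaches 1 (base-6 3-happy)
1216: 1216 → 280 → 130 → 118 → 92 → 43 → 3 → 27 → 91 → 36 → 1  — reaches 1 (base-6 3-happy)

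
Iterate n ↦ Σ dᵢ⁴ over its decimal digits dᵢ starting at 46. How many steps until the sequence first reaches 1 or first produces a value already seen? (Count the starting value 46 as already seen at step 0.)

10

46 → 4⁴ + 6⁴ = 256 + 1296 = 1552
1552 → 1⁴ + 5⁴ + 5⁴ + 2⁴ = 1 + 625 + 625 + 16 = 1267
1267 → 1⁴ + 2⁴ + 6⁴ + 7⁴ = 1 + 16 + 1296 + 2401 = 3714
3714 → 3⁴ + 7⁴ + 1⁴ + 4⁴ = 81 + 2401 + 1 + 256 = 2739
2739 → 2⁴ + 7⁴ + 3⁴ + 9⁴ = 16 + 2401 + 81 + 6561 = 9059
9059 → 9⁴ + 0⁴ + 5⁴ + 9⁴ = 6561 + 0 + 625 + 6561 = 13747
13747 → 1⁴ + 3⁴ + 7⁴ + 4⁴ + 7⁴ = 1 + 81 + 2401 + 256 + 2401 = 5140
5140 → 5⁴ + 1⁴ + 4⁴ + 0⁴ = 625 + 1 + 256 + 0 = 882
882 → 8⁴ + 8⁴ + 2⁴ = 4096 + 4096 + 16 = 8208
8208 → 8⁴ + 2⁴ + 0⁴ + 8⁴ = 4096 + 16 + 0 + 4096 = 8208  — 8208 repeats.
That took 10 steps.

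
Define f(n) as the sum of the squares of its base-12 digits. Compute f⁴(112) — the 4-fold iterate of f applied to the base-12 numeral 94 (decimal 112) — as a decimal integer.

20

112 = (9,4)_12 → 97
97 = (8,1)_12 → 65
65 = (5,5)_12 → 50
50 = (4,2)_12 → 20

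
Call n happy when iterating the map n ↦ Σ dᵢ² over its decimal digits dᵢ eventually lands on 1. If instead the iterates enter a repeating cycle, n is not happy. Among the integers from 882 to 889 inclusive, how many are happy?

1

882: 882 → 132 → 14 → 17 → 50 → 25 → 29 → 85 → 89 → 145 → 42 → 20 → 4 → 16 → 37 → 58 → 89  — not happy
883: 883 → 137 → 59 → 106 → 37 → 58 → 89 → 145 → 42 → 20 → 4 → 16 → 37  — not happy
884: 884 → 144 → 33 → 18 → 65 → 61 → 37 → 58 → 89 → 145 → 42 → 20 → 4 → 16 → 37  — not happy
885: 885 → 153 → 35 → 34 → 25 → 29 → 85 → 89 → 145 → 42 → 20 → 4 → 16 → 37 → 58 → 89  — not happy
886: 886 → 164 → 53 → 34 → 25 → 29 → 85 → 89 → 145 → 42 → 20 → 4 → 16 → 37 → 58 → 89  — not happy
887: 887 → 177 → 99 → 162 → 41 → 17 → 50 → 25 → 29 → 85 → 89 → 145 → 42 → 20 → 4 → 16 → 37 → 58 → 89  — not happy
888: 888 → 192 → 86 → 100 → 1  — happy
889: 889 → 209 → 85 → 89 → 145 → 42 → 20 → 4 → 16 → 37 → 58 → 89  — not happy
happy: 888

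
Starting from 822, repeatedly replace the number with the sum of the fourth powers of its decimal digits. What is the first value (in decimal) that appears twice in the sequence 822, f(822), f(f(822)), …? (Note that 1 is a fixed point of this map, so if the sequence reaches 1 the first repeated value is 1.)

822 → 4128
4128 → 4369
4369 → 8194
8194 → 10914
10914 → 6819
6819 → 11954
11954 → 7444
7444 → 3169
3169 → 7939
7939 → 15604
15604 → 2178
2178 → 6514
6514 → 2178  — 2178 already appeared earlier.

2178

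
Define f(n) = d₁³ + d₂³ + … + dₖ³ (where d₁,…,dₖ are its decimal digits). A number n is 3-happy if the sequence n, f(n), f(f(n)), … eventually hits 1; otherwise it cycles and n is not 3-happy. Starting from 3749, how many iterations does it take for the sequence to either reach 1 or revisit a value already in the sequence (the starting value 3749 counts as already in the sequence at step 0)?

3749 → 1163
1163 → 245
245 → 197
197 → 1073
1073 → 371
371 → 371  — 371 repeats.
That took 6 steps.

6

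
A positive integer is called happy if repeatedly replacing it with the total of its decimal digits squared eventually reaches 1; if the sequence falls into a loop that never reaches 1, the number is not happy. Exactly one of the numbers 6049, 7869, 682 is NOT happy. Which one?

6049: 6049 → 133 → 19 → 82 → 68 → 100 → 1  — reaches 1 (happy)
7869: 7869 → 230 → 13 → 10 → 1  — reaches 1 (happy)
682: 682 → 104 → 17 → 50 → 25 → 29 → 85 → 89 → 145 → 42 → 20 → 4 → 16 → 37 → 58 → 89  — repeats 89 (not happy)

682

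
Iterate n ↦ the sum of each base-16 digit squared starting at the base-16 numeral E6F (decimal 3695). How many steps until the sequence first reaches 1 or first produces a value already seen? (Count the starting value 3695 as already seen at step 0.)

3695 = (14,6,15)_16 → 14² + 6² + 15² = 457
457 = (1,12,9)_16 → 1² + 12² + 9² = 226
226 = (14,2)_16 → 14² + 2² = 200
200 = (12,8)_16 → 12² + 8² = 208
208 = (13,0)_16 → 13² + 0² = 169
169 = (10,9)_16 → 10² + 9² = 181
181 = (11,5)_16 → 11² + 5² = 146
146 = (9,2)_16 → 9² + 2² = 85
85 = (5,5)_16 → 5² + 5² = 50
50 = (3,2)_16 → 3² + 2² = 13
13 = (13)_16 → 13² = 169  — 169 repeats.
That took 11 steps.

11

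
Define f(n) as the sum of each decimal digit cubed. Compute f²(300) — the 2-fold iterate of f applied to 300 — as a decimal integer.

351

300 → 27
27 → 351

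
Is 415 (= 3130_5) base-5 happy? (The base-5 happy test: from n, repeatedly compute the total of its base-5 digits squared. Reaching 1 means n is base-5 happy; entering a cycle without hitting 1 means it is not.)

base-5 happy

415 = (3,1,3,0)_5 → 3² + 1² + 3² + 0² = 9 + 1 + 9 + 0 = 19
19 = (3,4)_5 → 3² + 4² = 9 + 16 = 25
25 = (1,0,0)_5 → 1² + 0² + 0² = 1 + 0 + 0 = 1  — reached 1.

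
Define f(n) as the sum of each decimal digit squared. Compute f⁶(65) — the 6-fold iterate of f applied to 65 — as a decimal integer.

65 → 61
61 → 37
37 → 58
58 → 89
89 → 145
145 → 42

42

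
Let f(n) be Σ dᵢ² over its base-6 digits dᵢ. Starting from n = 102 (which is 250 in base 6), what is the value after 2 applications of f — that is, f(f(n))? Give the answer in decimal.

102 = (2,5,0)_6 → 2² + 5² + 0² = 29
29 = (4,5)_6 → 4² + 5² = 41

41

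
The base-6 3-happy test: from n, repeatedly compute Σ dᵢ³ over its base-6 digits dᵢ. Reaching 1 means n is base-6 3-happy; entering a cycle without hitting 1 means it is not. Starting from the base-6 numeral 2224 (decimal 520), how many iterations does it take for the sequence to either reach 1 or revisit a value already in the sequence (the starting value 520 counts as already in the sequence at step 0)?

520 = (2,2,2,4)_6 → 2³ + 2³ + 2³ + 4³ = 88
88 = (2,2,4)_6 → 2³ + 2³ + 4³ = 80
80 = (2,1,2)_6 → 2³ + 1³ + 2³ = 17
17 = (2,5)_6 → 2³ + 5³ = 133
133 = (3,4,1)_6 → 3³ + 4³ + 1³ = 92
92 = (2,3,2)_6 → 2³ + 3³ + 2³ = 43
43 = (1,1,1)_6 → 1³ + 1³ + 1³ = 3
3 = (3)_6 → 3³ = 27
27 = (4,3)_6 → 4³ + 3³ = 91
91 = (2,3,1)_6 → 2³ + 3³ + 1³ = 36
36 = (1,0,0)_6 → 1³ + 0³ + 0³ = 1  — reached 1.
That took 11 steps.

11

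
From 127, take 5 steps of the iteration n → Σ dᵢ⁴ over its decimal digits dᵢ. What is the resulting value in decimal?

127 → 1⁴ + 2⁴ + 7⁴ = 2418
2418 → 2⁴ + 4⁴ + 1⁴ + 8⁴ = 4369
4369 → 4⁴ + 3⁴ + 6⁴ + 9⁴ = 8194
8194 → 8⁴ + 1⁴ + 9⁴ + 4⁴ = 10914
10914 → 1⁴ + 0⁴ + 9⁴ + 1⁴ + 4⁴ = 6819

6819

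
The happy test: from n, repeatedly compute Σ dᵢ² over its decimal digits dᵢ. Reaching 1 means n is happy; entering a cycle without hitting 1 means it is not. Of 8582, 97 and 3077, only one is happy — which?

97

8582: 8582 → 157 → 75 → 74 → 65 → 61 → 37 → 58 → 89 → 145 → 42 → 20 → 4 → 16 → 37  — repeats 37 (not happy)
97: 97 → 130 → 10 → 1  — reaches 1 (happy)
3077: 3077 → 107 → 50 → 25 → 29 → 85 → 89 → 145 → 42 → 20 → 4 → 16 → 37 → 58 → 89  — repeats 89 (not happy)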